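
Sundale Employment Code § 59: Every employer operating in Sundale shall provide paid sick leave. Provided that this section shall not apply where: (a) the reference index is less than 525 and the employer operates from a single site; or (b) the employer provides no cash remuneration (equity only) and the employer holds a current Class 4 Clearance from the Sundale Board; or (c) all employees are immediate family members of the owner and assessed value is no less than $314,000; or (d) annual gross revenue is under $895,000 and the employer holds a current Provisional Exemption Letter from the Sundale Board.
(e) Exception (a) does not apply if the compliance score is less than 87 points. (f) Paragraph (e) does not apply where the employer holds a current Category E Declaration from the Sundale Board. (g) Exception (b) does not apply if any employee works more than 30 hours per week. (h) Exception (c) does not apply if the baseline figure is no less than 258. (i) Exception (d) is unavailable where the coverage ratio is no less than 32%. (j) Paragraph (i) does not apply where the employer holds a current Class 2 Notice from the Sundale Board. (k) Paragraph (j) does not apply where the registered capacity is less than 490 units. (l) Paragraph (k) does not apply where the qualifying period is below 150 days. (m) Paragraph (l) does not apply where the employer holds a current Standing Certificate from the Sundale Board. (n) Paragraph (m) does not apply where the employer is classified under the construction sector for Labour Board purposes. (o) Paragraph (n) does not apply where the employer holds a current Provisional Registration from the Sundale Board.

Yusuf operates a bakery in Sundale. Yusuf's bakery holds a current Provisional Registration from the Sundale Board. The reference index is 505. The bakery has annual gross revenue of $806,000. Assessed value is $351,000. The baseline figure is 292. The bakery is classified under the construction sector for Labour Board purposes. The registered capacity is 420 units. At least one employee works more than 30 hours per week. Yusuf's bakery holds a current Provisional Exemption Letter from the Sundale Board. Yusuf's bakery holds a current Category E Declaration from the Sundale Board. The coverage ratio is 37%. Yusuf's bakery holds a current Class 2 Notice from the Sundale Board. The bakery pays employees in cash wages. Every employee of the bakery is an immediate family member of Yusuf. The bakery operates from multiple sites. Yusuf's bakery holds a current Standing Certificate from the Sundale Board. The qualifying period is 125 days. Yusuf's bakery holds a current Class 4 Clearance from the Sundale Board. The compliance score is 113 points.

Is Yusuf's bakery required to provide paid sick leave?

Exception (a) requires that the employer operates from a single site; but the employer operates from multiple sites, so (a) is unavailable.
Exception (b) fails — employees are paid cash wages.
Exception (c)'s conditions are all satisfied: every employee is an immediate family member; assessed value is $351,000, meeting the $314,000 threshold. However, paragraph (h) must be considered: (h) operates against (c): the baseline figure is 292, meeting the 258 threshold. Exception (c) does not apply.
Exception (d) is satisfied on its face — annual gross revenue is $806,000, under the $895,000 limit; a current Provisional Exemption Letter is held. But: (i) operates against (d): the coverage ratio is 37%, meeting the 32% threshold. (j) would limit (i) — a current Class 2 Notice is held — but (k) sets (j) aside: (k) operates against (j): the registered capacity is 420 units, less than the 490 units limit. (l) operates (the qualifying period is 125 days, below the 150 days limit), but is set aside by (m): (m) applies — a current Standing Certificate is held. (n) is engaged (the bakery is classified under the construction sector), but is set aside by (o): (o) is triggered — a current Provisional Registration is held. (d) is therefore removed.
No exception displaces § 59.

Yes — Yusuf's bakery must provide paid sick leave.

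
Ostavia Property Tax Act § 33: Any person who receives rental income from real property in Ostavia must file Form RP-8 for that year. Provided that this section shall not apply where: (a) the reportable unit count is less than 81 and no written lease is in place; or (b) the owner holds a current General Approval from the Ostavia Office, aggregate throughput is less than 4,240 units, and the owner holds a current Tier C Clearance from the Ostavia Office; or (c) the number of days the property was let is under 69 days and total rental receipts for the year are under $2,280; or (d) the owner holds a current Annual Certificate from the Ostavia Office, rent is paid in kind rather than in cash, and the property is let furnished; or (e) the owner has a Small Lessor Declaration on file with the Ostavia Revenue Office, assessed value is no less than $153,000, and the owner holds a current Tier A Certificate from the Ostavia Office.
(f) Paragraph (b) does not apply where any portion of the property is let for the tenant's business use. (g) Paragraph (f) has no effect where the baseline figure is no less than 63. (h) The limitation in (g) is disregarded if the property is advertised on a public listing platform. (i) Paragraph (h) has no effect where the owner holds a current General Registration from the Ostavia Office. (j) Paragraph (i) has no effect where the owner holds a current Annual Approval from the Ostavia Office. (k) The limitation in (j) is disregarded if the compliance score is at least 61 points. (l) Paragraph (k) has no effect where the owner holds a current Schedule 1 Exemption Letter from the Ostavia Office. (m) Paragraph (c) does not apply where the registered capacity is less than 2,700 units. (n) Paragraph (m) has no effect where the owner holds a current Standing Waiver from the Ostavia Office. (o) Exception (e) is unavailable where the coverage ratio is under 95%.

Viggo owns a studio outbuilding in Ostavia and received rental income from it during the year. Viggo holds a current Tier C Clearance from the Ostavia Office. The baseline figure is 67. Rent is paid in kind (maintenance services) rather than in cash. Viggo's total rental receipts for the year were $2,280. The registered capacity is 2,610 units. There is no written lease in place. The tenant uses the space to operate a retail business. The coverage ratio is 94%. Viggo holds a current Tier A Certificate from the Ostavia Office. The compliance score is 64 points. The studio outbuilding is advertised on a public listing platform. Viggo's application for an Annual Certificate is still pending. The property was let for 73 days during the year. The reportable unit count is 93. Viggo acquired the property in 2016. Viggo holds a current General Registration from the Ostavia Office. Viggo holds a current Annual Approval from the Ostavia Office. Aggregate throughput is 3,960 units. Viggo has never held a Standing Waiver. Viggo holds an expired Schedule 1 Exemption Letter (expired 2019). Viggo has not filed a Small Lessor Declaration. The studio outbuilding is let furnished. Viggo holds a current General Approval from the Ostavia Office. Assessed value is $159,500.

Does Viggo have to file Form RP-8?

Exception (a) fails — the reportable unit count is 93, not less than 81.
Exception (b)'s conditions are all satisfied: a current General Approval is held; aggregate throughput is 3,960 units, less than the 4,240 units limit; a current Tier C Clearance is held. Under paragraphs (f)–(l): (f) would limit (b) — the space is let for business use — but (g) sets (f) aside: (g) operates against (f): the baseline figure is 67, meeting the 63 threshold. (h) is triggered (the property is publicly advertised), but is set aside by (i): (i) is triggered — a current General Registration is held. (j) would limit (i) — a current Annual Approval is held — but (k) sets (j) aside: (k) operates against (j): the compliance score is 64 points, meeting the 61 points threshold. (l), which would lift (k), is not triggered — no current Schedule 1 Exemption Letter is held. (b) remains available.
Exception (c) does not apply: the number of days the property was let is 73 days, not under 69 days.
Exception (d) fails — the Annual Certificate is not current.
Exception (e) does not apply: no Small Lessor Declaration is on file.

No — exception (b) applies; Viggo is not required to file Form RP-8.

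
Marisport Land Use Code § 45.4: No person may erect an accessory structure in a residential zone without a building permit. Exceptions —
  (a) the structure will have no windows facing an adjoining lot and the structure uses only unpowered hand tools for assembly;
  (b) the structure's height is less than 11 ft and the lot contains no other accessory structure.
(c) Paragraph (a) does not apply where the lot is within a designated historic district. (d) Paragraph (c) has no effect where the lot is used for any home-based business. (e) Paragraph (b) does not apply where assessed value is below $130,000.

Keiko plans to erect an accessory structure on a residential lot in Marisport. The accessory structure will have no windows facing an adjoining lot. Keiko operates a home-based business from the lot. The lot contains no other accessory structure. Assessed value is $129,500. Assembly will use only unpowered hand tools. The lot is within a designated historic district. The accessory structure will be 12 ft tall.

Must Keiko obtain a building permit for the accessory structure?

No — exception (a) applies; Keiko does not need a building permit.

All of (a)'s requirements are met (no windows face an adjoining lot; assembly uses only hand tools). As to paragraphs (c)–(d): (c) is engaged (the lot is in a historic district), but yields to (d): (d) applies — a home-based business operates on the lot. So (a) applies.
Exception (b) does not apply: the structure's height is 12 ft, not less than 11 ft.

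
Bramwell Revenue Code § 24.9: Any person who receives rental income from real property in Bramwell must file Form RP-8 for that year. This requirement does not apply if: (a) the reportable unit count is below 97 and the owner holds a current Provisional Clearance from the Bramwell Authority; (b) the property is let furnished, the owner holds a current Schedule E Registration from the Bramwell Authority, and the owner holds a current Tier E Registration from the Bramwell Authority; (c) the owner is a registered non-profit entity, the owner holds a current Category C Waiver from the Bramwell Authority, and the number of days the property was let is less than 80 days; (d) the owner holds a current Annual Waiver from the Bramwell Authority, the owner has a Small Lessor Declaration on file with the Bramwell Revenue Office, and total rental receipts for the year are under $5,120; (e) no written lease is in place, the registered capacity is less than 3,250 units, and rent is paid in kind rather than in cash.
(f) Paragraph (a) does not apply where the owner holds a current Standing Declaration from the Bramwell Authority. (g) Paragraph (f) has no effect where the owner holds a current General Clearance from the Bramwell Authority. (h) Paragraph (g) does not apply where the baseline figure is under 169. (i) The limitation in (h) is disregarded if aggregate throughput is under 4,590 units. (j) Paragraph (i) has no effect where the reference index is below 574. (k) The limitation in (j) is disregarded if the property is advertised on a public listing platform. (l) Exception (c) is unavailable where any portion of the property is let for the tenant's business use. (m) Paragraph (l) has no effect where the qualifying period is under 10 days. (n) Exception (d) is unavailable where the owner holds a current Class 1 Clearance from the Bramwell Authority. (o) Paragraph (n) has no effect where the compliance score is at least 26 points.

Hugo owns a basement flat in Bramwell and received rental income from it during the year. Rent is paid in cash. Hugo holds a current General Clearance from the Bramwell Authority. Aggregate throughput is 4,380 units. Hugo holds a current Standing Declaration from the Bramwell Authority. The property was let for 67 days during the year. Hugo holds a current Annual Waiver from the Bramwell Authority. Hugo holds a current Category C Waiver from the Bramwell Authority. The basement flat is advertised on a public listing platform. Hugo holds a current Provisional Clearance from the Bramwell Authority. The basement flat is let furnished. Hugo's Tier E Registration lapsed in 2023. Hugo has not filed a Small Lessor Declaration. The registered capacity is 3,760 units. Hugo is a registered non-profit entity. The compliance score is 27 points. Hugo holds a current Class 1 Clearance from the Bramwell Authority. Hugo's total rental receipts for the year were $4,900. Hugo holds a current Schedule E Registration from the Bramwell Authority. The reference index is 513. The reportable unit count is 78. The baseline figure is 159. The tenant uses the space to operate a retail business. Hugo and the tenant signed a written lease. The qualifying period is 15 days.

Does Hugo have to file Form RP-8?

No — exception (a) applies; Hugo is not required to file Form RP-8.

Exception (a) is satisfied on its face — the reportable unit count is 78, below the 97 limit; a current Provisional Clearance is held. As to paragraphs (f)–(k): (f) would limit (a) — a current Standing Declaration is held — but (g) sets (f) aside: (g) operates against (f): a current General Clearance is held. (h) is engaged (the baseline figure is 159, under the 169 limit), but yields to (i): (i) operates against (h): aggregate throughput is 4,380 units, under the 4,590 units limit. (j) operates (the reference index is 513, below the 574 limit), but is itself disapplied by (k): (k) operates against (j): the property is publicly advertised. (a) remains available.
Exception (b) fails — the Tier E Registration is not current.
Exception (c)'s conditions are all satisfied: Hugo is a registered non-profit; a current Category C Waiver is held; the number of days the property was let is 67 days, less than the 80 days limit. But: (l) operates against (c): the space is let for business use. (m), which would lift (l), is not triggered — the qualifying period is 15 days, not under 10 days. Exception (c) does not apply.
Exception (d) requires that the owner has a Small Lessor Declaration on file with the Bramwell Revenue Office; but no Small Lessor Declaration is on file, so (d) is unavailable.
Exception (e) requires that no written lease is in place; but a written lease is in place, so (e) is unavailable.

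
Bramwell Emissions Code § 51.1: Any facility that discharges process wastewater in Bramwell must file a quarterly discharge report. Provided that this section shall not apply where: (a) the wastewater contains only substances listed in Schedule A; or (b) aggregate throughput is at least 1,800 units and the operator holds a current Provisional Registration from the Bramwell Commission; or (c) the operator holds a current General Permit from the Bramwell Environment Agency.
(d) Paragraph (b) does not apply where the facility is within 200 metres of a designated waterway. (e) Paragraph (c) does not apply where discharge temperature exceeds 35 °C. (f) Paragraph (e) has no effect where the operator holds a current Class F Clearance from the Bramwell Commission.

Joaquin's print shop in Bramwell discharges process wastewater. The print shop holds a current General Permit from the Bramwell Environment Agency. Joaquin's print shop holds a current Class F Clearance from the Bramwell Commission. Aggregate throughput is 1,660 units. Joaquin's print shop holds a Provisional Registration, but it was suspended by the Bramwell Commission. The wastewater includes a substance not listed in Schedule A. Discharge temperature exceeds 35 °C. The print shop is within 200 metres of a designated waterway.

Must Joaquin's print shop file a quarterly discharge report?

No — exception (c) applies; Joaquin's print shop is not required to file a quarterly discharge report.

Exception (a) requires that the wastewater contains only substances listed in Schedule A; but the wastewater includes a non-Schedule-A substance, so (a) is unavailable.
Exception (b) requires that aggregate throughput is at least 1,800 units; but aggregate throughput is 1,660 units, short of 1,800 units, so (b) is unavailable.
All of (c)'s requirements are met (a current General Permit is held). Applying paragraphs (e)–(f): (e) applies (discharge temperature exceeds 35 °C), but yields to (f): (f) operates — a current Class F Clearance is held. (c) remains available.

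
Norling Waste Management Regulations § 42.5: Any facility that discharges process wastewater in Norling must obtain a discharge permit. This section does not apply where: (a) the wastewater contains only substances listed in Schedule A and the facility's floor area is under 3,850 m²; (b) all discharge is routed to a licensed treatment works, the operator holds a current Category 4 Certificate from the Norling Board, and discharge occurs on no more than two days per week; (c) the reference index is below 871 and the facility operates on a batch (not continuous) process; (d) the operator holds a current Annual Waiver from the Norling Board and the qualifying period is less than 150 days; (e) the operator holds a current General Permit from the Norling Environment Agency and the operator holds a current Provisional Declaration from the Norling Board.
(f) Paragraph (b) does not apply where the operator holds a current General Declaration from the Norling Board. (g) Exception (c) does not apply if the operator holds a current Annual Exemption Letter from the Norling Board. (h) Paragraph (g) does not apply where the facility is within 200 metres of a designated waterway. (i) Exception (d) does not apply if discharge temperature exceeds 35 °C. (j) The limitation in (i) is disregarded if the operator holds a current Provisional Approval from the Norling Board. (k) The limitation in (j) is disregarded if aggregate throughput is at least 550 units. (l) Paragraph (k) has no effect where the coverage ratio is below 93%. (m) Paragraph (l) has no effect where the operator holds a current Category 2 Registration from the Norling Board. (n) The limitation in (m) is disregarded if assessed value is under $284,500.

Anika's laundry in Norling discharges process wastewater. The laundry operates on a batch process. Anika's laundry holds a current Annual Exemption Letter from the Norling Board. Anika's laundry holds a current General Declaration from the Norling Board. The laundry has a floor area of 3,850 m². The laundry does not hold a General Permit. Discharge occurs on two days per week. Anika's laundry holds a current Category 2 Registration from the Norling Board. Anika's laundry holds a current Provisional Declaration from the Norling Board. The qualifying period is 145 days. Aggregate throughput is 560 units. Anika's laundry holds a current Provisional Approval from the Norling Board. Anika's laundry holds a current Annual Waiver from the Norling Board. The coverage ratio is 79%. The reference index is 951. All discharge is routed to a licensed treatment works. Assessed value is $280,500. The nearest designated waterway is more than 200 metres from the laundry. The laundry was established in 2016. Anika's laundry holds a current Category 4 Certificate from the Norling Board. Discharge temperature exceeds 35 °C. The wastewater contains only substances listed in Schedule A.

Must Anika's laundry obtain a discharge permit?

Exception (a) does not apply: the facility's floor area is 3,850 m², not under 3,850 m².
All of (b)'s requirements are met (discharge is routed to a licensed treatment works; a current Category 4 Certificate is held; discharge occurs on no more than two days per week). But: (f) is engaged — a current General Declaration is held. So (b) is unavailable.
Exception (c) does not apply: the reference index is 951, not below 871.
Exception (d)'s conditions are all satisfied: a current Annual Waiver is held; the qualifying period is 145 days, less than the 150 days limit. Under paragraphs (i)–(n): (i) applies (discharge temperature exceeds 35 °C), but yields to (j): (j) operates against (i): a current Provisional Approval is held. (k) would limit (j) — aggregate throughput is 560 units, meeting the 550 units threshold — but (l) sets (k) aside: (l) operates — the coverage ratio is 79%, below the 93% limit. (m) is triggered (a current Category 2 Registration is held), but is itself disapplied by (n): (n) applies — assessed value is $280,500, under the $284,500 limit. Exception (d) stands.
Exception (e) does not apply: no General Permit is held.

No — exception (d) applies; Anika's laundry is not required to obtain a discharge permit.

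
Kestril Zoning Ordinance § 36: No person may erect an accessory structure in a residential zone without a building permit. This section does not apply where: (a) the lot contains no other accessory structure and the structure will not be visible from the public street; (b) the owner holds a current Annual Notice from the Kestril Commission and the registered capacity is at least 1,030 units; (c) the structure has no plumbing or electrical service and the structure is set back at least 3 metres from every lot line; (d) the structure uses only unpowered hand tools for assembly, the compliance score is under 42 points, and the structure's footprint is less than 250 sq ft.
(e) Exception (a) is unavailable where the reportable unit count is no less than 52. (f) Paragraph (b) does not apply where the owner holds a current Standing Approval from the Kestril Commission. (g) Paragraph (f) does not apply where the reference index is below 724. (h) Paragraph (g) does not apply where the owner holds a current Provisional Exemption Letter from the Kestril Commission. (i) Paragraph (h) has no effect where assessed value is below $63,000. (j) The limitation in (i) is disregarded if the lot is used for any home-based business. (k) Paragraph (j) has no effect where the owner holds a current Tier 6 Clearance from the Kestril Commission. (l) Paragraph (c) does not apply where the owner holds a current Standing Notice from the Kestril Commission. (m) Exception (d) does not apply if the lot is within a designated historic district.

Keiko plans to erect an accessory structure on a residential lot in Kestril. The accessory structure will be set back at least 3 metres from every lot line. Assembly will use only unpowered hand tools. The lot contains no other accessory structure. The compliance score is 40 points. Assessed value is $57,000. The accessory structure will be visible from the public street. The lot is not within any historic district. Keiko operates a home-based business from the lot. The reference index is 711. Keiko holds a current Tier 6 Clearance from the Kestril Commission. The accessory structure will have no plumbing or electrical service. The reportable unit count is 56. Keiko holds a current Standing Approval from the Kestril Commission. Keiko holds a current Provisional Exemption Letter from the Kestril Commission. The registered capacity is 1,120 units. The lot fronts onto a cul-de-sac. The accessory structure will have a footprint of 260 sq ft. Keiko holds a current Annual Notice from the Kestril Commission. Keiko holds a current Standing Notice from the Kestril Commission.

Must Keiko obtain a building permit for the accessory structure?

Exception (a) requires that the structure will not be visible from the public street; but the structure will be visible from the street, so (a) is unavailable.
Exception (b)'s conditions are all satisfied: a current Annual Notice is held; the registered capacity is 1,120 units, meeting the 1,030 units threshold. As to paragraphs (f)–(k): (f) would limit (b) — a current Standing Approval is held — but (g) sets (f) aside: (g) is engaged — the reference index is 711, below the 724 limit. (h) would limit (g) — a current Provisional Exemption Letter is held — but (i) sets (h) aside: (i) is triggered — assessed value is $57,000, below the $63,000 limit. (j) would limit (i) — a home-based business operates on the lot — but (k) sets (j) aside: (k) operates against (j): a current Tier 6 Clearance is held. (b) remains available.
Exception (c) is satisfied on its face — there is no plumbing or electrical service; the setback is at least 3 m on every side. But applying paragraph (l): (l) operates against (c): a current Standing Notice is held. So (c) is unavailable.
Exception (d) fails — the structure's footprint is 260 sq ft, not less than 250 sq ft.

No — exception (b) applies; Keiko does not need a building permit.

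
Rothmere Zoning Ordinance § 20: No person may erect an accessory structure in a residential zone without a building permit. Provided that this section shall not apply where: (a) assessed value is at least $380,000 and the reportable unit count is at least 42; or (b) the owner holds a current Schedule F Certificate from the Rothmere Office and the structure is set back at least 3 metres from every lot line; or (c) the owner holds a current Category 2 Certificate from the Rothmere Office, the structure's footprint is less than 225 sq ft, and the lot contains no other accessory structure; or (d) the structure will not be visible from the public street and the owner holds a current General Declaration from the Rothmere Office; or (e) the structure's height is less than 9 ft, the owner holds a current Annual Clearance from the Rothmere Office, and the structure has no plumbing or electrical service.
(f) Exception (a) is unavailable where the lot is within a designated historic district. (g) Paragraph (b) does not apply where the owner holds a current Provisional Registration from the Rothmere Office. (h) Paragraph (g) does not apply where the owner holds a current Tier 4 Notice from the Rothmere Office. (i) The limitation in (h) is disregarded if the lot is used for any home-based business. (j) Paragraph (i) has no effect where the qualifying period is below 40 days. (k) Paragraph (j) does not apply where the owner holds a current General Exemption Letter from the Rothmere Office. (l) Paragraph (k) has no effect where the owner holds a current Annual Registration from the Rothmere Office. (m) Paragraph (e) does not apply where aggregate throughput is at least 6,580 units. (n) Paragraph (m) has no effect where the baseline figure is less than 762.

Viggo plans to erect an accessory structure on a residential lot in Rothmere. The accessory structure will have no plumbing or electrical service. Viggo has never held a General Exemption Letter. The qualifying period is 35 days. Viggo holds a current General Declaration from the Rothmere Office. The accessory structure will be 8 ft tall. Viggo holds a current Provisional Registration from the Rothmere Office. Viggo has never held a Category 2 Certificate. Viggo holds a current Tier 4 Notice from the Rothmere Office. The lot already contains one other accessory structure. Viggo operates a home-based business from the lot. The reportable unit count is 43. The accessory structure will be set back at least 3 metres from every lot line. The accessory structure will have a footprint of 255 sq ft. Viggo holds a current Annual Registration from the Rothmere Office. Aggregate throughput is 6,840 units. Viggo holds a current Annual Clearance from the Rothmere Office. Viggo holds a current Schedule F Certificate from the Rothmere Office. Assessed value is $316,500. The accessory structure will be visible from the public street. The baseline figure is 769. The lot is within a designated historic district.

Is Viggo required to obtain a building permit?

No — exception (b) applies; Viggo does not need a building permit.

Exception (a) fails — assessed value is $316,500, short of $380,000.
Exception (b): a current Schedule F Certificate is held; the setback is at least 3 m on every side — every condition holds. Considering the limiting provisions: (g) is engaged (a current Provisional Registration is held), but is displaced by (h): (h) operates against (g): a current Tier 4 Notice is held. (i) applies (a home-based business operates on the lot), but yields to (j): (j) is triggered — the qualifying period is 35 days, below the 40 days limit. (k), which would lift (j), does not operate here — no current General Exemption Letter is held. (b) remains available.
Exception (c) requires that the owner holds a current Category 2 Certificate from the Rothmere Office; but there is no Category 2 Certificate in force, so (c) is unavailable.
Exception (d) does not apply: the structure will be visible from the street.
Exception (e) is satisfied on its face — the structure's height is 8 ft, less than the 9 ft limit; a current Annual Clearance is held; there is no plumbing or electrical service. Turning to paragraphs (m)–(n): (m) operates — aggregate throughput is 6,840 units, meeting the 6,580 units threshold. (n), which would lift (m), is not engaged — the baseline figure is 769, not less than 762. So (e) is unavailable.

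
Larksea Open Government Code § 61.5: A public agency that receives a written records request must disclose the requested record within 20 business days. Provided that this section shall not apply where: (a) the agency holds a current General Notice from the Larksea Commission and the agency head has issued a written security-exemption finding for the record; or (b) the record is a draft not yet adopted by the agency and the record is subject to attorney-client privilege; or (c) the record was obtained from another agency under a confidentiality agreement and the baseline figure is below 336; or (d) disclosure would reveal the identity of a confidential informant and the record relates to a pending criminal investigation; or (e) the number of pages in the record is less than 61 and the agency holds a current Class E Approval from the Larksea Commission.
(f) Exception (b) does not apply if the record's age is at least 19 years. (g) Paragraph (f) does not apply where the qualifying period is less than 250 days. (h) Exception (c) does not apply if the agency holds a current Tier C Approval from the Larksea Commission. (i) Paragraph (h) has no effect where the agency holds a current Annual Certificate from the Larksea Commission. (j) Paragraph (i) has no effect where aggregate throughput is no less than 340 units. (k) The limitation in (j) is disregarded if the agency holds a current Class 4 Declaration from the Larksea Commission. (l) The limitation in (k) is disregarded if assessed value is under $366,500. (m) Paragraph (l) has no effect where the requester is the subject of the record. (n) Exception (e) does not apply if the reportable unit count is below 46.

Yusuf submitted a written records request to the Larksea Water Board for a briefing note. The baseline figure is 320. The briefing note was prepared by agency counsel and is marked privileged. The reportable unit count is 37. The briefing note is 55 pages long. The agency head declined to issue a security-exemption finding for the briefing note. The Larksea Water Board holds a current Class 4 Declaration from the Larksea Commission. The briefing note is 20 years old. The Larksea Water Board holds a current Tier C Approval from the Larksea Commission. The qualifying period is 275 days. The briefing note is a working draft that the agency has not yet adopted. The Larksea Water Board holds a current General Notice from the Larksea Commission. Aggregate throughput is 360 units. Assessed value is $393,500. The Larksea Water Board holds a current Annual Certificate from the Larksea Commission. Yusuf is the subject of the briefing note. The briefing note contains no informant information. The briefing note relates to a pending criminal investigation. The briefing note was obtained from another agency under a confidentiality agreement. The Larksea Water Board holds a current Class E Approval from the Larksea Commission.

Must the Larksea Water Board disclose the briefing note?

Exception (a) fails — the agency head declined to issue a security-exemption finding.
All of (b)'s requirements are met (the briefing note is an unadopted draft; the briefing note is privileged). However, paragraphs (f)–(g) must be considered: (f) applies — the record's age is 20 years, meeting the 19 years threshold. (g) is not triggered (the qualifying period is 275 days, not less than 250 days), so (f) stands. Exception (b) does not apply.
Exception (c) is satisfied on its face — the briefing note was obtained under a confidentiality agreement; the baseline figure is 320, below the 336 limit. Considering the limiting provisions: (h) would limit (c) — a current Tier C Approval is held — but (i) sets (h) aside: (i) applies — a current Annual Certificate is held. (j) would limit (i) — aggregate throughput is 360 units, meeting the 340 units threshold — but (k) sets (j) aside: (k) operates — a current Class 4 Declaration is held. (l) is not engaged (assessed value is $393,500, not under $366,500), so (k) stands. Exception (c) stands.
Exception (d) requires that disclosure would reveal the identity of a confidential informant; but the briefing note contains no informant information, so (d) is unavailable.
Exception (e) is satisfied on its face — the number of pages in the record is 55, less than the 61 limit; a current Class E Approval is held. But applying paragraph (n): (n) operates against (e): the reportable unit count is 37, below the 46 limit. So (e) is unavailable.

No — exception (c) applies; the Larksea Water Board is not required to disclose the briefing note.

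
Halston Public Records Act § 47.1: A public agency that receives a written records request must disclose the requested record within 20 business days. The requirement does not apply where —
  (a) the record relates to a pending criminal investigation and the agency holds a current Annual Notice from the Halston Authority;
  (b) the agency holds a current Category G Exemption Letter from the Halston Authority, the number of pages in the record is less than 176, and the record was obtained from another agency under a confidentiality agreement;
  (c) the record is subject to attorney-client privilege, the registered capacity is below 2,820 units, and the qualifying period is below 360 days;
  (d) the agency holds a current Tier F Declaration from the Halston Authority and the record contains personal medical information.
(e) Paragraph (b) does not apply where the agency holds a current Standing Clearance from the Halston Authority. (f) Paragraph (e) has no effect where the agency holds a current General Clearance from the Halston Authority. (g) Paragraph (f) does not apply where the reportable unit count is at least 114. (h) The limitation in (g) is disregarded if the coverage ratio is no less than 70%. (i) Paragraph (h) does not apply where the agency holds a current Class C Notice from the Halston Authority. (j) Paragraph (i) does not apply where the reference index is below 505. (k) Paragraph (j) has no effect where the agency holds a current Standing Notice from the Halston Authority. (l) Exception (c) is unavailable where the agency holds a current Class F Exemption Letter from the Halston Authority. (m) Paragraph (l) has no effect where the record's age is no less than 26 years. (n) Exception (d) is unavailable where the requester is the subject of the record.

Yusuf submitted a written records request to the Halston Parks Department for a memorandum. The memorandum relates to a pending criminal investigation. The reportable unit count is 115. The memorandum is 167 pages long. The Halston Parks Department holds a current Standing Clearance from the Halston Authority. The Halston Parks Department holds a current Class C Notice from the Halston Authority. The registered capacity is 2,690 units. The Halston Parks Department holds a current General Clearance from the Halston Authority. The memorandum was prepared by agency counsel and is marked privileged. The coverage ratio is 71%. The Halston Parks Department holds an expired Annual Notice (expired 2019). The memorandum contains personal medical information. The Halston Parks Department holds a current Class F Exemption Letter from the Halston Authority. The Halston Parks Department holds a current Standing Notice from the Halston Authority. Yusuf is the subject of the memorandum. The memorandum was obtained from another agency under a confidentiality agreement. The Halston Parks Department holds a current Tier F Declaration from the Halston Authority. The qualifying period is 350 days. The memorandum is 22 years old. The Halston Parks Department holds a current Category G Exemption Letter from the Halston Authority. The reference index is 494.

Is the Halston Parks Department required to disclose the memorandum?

Yes — the Halston Parks Department must disclose the memorandum.

Exception (a) requires that the agency holds a current Annual Notice from the Halston Authority; but no current Annual Notice is held, so (a) is unavailable.
Exception (b) is satisfied on its face — a current Category G Exemption Letter is held; the number of pages in the record is 167, less than the 176 limit; the memorandum was obtained under a confidentiality agreement. But applying paragraphs (e)–(k): (e) operates against (b): a current Standing Clearance is held. (f) would limit (e) — a current General Clearance is held — but (g) sets (f) aside: (g) operates — the reportable unit count is 115, meeting the 114 threshold. (h) would limit (g) — the coverage ratio is 71%, meeting the 70% threshold — but (i) sets (h) aside: (i) operates against (h): a current Class C Notice is held. (j) would limit (i) — the reference index is 494, below the 505 limit — but (k) sets (j) aside: (k) is engaged — a current Standing Notice is held. (b) is therefore removed.
Exception (c)'s conditions are all satisfied: the memorandum is privileged; the registered capacity is 2,690 units, below the 2,820 units limit; the qualifying period is 350 days, below the 360 days limit. However, paragraphs (l)–(m) must be considered: (l) operates against (c): a current Class F Exemption Letter is held. (m), which would lift (l), does not operate here — the record's age is 22 years, short of 26 years. Exception (c) does not apply.
All of (d)'s requirements are met (a current Tier F Declaration is held; the memorandum contains personal medical information). Turning to paragraph (n): (n) is engaged — Yusuf is the subject of the memorandum. Exception (d) does not apply.
None of the exceptions is available; § 47.1 applies in full.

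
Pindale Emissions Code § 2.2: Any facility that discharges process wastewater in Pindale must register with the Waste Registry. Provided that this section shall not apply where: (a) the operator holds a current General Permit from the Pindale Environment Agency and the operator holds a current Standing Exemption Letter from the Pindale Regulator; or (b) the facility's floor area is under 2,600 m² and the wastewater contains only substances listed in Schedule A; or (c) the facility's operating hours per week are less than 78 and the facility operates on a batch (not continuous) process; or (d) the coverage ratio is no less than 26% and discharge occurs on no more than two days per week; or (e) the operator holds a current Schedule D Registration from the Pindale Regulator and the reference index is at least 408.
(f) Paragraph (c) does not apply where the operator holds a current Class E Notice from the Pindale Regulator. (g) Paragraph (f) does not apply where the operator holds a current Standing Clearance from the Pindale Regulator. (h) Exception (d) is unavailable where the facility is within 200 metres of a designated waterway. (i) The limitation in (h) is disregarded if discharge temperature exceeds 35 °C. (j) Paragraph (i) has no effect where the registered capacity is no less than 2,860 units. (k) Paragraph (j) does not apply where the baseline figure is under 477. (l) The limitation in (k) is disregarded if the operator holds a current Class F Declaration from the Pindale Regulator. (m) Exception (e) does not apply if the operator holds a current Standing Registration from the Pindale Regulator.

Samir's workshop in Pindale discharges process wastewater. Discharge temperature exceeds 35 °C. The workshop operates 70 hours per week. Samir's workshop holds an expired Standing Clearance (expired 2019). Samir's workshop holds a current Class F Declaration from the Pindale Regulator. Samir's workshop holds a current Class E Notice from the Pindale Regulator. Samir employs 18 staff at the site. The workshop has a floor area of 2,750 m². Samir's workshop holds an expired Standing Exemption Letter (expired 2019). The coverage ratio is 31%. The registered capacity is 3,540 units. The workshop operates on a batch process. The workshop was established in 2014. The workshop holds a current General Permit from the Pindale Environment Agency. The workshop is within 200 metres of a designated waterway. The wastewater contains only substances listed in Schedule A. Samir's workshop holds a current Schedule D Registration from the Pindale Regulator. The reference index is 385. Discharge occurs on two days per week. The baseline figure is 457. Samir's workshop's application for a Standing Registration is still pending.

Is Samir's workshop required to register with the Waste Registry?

Yes — Samir's workshop must register with the Waste Registry.

Exception (a) does not apply: there is no Standing Exemption Letter in force.
Exception (b) fails — the facility's floor area is 2,750 m², not under 2,600 m².
Exception (c) is satisfied on its face — the facility's operating hours per week are 70, less than the 78 limit; the facility operates on a batch process. However, paragraphs (f)–(g) must be considered: (f) operates against (c): a current Class E Notice is held. (g), which would lift (f), is inapplicable — the Standing Clearance is not current. (c) is therefore removed.
Exception (d) is satisfied on its face — the coverage ratio is 31%, meeting the 26% threshold; discharge occurs on no more than two days per week. Turning to paragraphs (h)–(l): (h) is triggered — the workshop is within 200 m of a designated waterway. (i) is triggered (discharge temperature exceeds 35 °C), but is displaced by (j): (j) operates against (i): the registered capacity is 3,540 units, meeting the 2,860 units threshold. (k) would limit (j) — the baseline figure is 457, under the 477 limit — but (l) sets (k) aside: (l) applies — a current Class F Declaration is held. Exception (d) does not apply.
Exception (e) requires that the reference index is at least 408; but the reference index is 385, short of 408, so (e) is unavailable.
None of the exceptions is available; § 2.2 applies in full.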